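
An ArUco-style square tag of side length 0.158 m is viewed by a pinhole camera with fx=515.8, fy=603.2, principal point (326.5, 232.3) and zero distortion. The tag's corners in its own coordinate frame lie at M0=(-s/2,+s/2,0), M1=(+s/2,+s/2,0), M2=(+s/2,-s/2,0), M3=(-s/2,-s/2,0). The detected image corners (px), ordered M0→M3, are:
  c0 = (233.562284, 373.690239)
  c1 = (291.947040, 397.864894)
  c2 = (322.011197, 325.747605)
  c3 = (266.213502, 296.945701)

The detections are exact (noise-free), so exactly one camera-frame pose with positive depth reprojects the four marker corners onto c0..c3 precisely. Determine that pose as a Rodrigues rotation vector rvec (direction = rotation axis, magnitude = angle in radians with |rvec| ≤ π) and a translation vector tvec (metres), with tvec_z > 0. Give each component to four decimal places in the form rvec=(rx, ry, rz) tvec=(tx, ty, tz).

rvec=(0.0493, -0.5115, 0.4651) tvec=(-0.1062, 0.2249, 1.1641)

Intrinsics K: fx=515.8, fy=603.2, cx=326.5, cy=232.3
Marker side s = 0.158 m; corners in marker frame (Z=0):
  M0 = (-0.0790, +0.0790, 0)
  M1 = (+0.0790, +0.0790, 0)
  M2 = (+0.0790, -0.0790, 0)
  M3 = (-0.0790, -0.0790, 0)
Detected image corners:
  c0 = (233.562284, 373.690239) px
  c1 = (291.947040, 397.864894) px
  c2 = (322.011197, 325.747605) px
  c3 = (266.213502, 296.945701) px
Planar DLT: solve 8×8 A·h = b for H (H[2,2]=1):
  H  [+476.71287 -214.66127 +279.44151]
  H  [+312.19918 +449.99273 +348.82197]
  H  [+0.41451 -0.05913 +1.00000]
B = K⁻¹H; ‖b₁‖=0.859049, ‖b₂‖=0.859049; λ = 2/(‖b₁‖+‖b₂‖) = 1.164078, sign → tz>0 ⇒ λ=+1.164078
r₁ = λ·B[:,0] = (+0.77043,+0.41667,+0.48253); r₂ = λ·B[:,1] = (-0.44089,+0.89492,-0.06883)
r₃ = r₁×r₂ = (-0.46050,-0.15971,+0.87317); SVD([r₁ r₂ r₃]) → R = UVᵀ:
  R  [+0.77043 -0.44089 -0.46050]
  R  [+0.41667 +0.89492 -0.15971]
  R  [+0.48253 -0.06883 +0.87317]
t = (-0.10620, +0.22487, +1.16408) m
tr R = 2.538520; θ = arccos((tr R − 1)/2) = 0.693114 rad = 39.713°
axis k = ((R−Rᵀ)₃₂, (R−Rᵀ)₁₃, (R−Rᵀ)₂₁) / (2 sinθ) = (+0.071121, -0.737965, +0.671081)
rvec = θ·k = (+0.049295, -0.511494, +0.465135)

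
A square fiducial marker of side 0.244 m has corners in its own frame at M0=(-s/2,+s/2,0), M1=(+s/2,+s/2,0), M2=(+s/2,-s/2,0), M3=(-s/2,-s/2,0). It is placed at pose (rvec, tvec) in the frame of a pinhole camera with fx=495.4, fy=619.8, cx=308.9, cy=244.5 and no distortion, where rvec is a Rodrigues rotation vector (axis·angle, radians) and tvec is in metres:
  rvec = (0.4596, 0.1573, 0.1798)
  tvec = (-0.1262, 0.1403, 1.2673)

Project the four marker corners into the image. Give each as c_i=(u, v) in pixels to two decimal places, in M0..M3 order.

c0=(211.95, 347.72) c1=(299.72, 373.77) c2=(312.64, 274.55) c3=(216.67, 248.32)

Intrinsics K: fx=495.4, fy=619.8, cx=308.9, cy=244.5
Marker side s = 0.244 m; corners in marker frame (Z=0):
  M0 = (-0.1220, +0.1220, 0)
  M1 = (+0.1220, +0.1220, 0)
  M2 = (+0.1220, -0.1220, 0)
  M3 = (-0.1220, -0.1220, 0)
rvec = (0.4596, 0.1573, 0.1798), |rvec| = θ = 0.51798 rad = 29.678°
Rodrigues: sinθ=0.49513, 1−cosθ=0.13118; R = I + sinθ·[k]× + (1−cosθ)·[k]×²:
    [+0.97210 -0.13652 +0.19076]
    [+0.20721 +0.88092 -0.42549]
    [-0.10996 +0.45315 +0.88463]
t = (-0.1262, 0.1403, 1.2673) m
M0: Pc = R·M0+t = (-0.26145, +0.22249, +1.33600); u = 495.4·(-0.26145)/1.33600 + 308.9 = 211.9516, v = 619.8·(+0.22249)/1.33600 + 244.5 = 347.7190
M1: Pc = R·M1+t = (-0.02426, +0.27305, +1.30917); u = 495.4·(-0.02426)/1.30917 + 308.9 = 299.7199, v = 619.8·(+0.27305)/1.30917 + 244.5 = 373.7710
M2: Pc = R·M2+t = (+0.00905, +0.05811, +1.19860); u = 495.4·(+0.00905)/1.19860 + 308.9 = 312.6410, v = 619.8·(+0.05811)/1.19860 + 244.5 = 274.5478
M3: Pc = R·M3+t = (-0.22814, +0.00755, +1.22543); u = 495.4·(-0.22814)/1.22543 + 308.9 = 216.6706, v = 619.8·(+0.00755)/1.22543 + 244.5 = 248.3176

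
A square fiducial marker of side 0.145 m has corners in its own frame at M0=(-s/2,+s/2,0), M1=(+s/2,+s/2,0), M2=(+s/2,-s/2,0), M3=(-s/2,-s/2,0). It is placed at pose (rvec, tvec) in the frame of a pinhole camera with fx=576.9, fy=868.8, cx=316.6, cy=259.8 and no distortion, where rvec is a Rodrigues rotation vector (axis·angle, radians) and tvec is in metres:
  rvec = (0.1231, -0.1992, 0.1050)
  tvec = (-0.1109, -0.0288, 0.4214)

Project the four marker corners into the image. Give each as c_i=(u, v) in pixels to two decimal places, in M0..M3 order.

Intrinsics K: fx=576.9, fy=868.8, cx=316.6, cy=259.8
Marker side s = 0.145 m; corners in marker frame (Z=0):
  M0 = (-0.0725, +0.0725, 0)
  M1 = (+0.0725, +0.0725, 0)
  M2 = (+0.0725, -0.0725, 0)
  M3 = (-0.0725, -0.0725, 0)
rvec = (0.1231, -0.1992, 0.1050), |rvec| = θ = 0.25663 rad = 14.704°
Rodrigues: sinθ=0.25382, 1−cosθ=0.03275; R = I + sinθ·[k]× + (1−cosθ)·[k]×²:
    [+0.97479 -0.11604 -0.19059]
    [+0.09166 +0.98698 -0.13215]
    [+0.20345 +0.11135 +0.97273]
t = (-0.1109, -0.0288, 0.4214) m
M0: Pc = R·M0+t = (-0.18999, +0.03611, +0.41472); u = 576.9·(-0.18999)/0.41472 + 316.6 = 52.3213, v = 868.8·(+0.03611)/0.41472 + 259.8 = 335.4487
M1: Pc = R·M1+t = (-0.04864, +0.04940, +0.44422); u = 576.9·(-0.04864)/0.44422 + 316.6 = 253.4310, v = 868.8·(+0.04940)/0.44422 + 259.8 = 356.4180
M2: Pc = R·M2+t = (-0.03181, -0.09371, +0.42808); u = 576.9·(-0.03181)/0.42808 + 316.6 = 273.7247, v = 868.8·(-0.09371)/0.42808 + 259.8 = 69.6095
M3: Pc = R·M3+t = (-0.17316, -0.10700, +0.39858); u = 576.9·(-0.17316)/0.39858 + 316.6 = 65.9702, v = 868.8·(-0.10700)/0.39858 + 259.8 = 26.5632

c0=(52.32, 335.45) c1=(253.43, 356.42) c2=(273.72, 69.61) c3=(65.97, 26.56)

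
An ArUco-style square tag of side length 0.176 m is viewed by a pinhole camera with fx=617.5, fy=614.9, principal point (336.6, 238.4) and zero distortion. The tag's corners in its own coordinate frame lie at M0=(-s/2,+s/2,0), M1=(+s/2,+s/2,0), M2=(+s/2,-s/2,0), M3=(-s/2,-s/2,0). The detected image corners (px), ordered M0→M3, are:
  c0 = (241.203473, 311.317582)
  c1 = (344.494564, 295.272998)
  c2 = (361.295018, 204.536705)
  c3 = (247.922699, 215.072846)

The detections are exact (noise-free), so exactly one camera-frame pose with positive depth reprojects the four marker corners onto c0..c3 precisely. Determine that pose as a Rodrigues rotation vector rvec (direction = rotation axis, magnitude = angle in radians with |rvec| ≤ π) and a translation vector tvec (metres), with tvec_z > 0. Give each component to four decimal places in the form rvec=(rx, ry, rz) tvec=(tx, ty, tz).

Intrinsics K: fx=617.5, fy=614.9, cx=336.6, cy=238.4
Marker side s = 0.176 m; corners in marker frame (Z=0):
  M0 = (-0.0880, +0.0880, 0)
  M1 = (+0.0880, +0.0880, 0)
  M2 = (+0.0880, -0.0880, 0)
  M3 = (-0.0880, -0.0880, 0)
Detected image corners:
  c0 = (241.203473, 311.317582) px
  c1 = (344.494564, 295.272998) px
  c2 = (361.295018, 204.536705) px
  c3 = (247.922699, 215.072846) px
Planar DLT: solve 8×8 A·h = b for H (H[2,2]=1):
  H  [+738.45380 +103.58627 +300.41659]
  H  [+30.51378 +677.86741 +258.66751]
  H  [+0.41636 +0.57394 +1.00000]
B = K⁻¹H; ‖b₁‖=1.060499, ‖b₂‖=1.060499; λ = 2/(‖b₁‖+‖b₂‖) = 0.942953, sign → tz>0 ⇒ λ=+0.942953
r₁ = λ·B[:,0] = (+0.91364,-0.10542,+0.39261); r₂ = λ·B[:,1] = (-0.13683,+0.82969,+0.54120)
r₃ = r₁×r₂ = (-0.38280,-0.54818,+0.74361); SVD([r₁ r₂ r₃]) → R = UVᵀ:
  R  [+0.91364 -0.13683 -0.38280]
  R  [-0.10542 +0.82969 -0.54818]
  R  [+0.39261 +0.54120 +0.74361]
t = (-0.05525, +0.03108, +0.94295) m
tr R = 2.486944; θ = arccos((tr R − 1)/2) = 0.732549 rad = 41.972°
axis k = ((R−Rᵀ)₃₂, (R−Rᵀ)₁₃, (R−Rᵀ)₂₁) / (2 sinθ) = (+0.814471, -0.579729, +0.023479)
rvec = θ·k = (+0.596640, -0.424680, +0.017199)

rvec=(0.5966, -0.4247, 0.0172) tvec=(-0.0553, 0.0311, 0.9430)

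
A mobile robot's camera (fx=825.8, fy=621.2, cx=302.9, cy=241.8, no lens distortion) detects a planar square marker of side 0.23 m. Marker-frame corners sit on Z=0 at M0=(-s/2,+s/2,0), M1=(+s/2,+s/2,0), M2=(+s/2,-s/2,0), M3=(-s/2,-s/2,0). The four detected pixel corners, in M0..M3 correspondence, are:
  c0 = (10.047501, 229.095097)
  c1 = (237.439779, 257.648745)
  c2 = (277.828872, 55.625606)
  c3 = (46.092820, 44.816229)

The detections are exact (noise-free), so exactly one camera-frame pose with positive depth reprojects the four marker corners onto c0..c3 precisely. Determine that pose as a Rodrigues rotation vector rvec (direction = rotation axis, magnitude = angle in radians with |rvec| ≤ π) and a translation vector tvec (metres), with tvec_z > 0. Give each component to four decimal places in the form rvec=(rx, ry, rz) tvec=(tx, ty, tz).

rvec=(-0.0112, 0.2991, 0.1507) tvec=(-0.1470, -0.1126, 0.7342)

Intrinsics K: fx=825.8, fy=621.2, cx=302.9, cy=241.8
Marker side s = 0.23 m; corners in marker frame (Z=0):
  M0 = (-0.1150, +0.1150, 0)
  M1 = (+0.1150, +0.1150, 0)
  M2 = (+0.1150, -0.1150, 0)
  M3 = (-0.1150, -0.1150, 0)
Detected image corners:
  c0 = (10.047501, 229.095097) px
  c1 = (237.439779, 257.648745) px
  c2 = (277.828872, 55.625606) px
  c3 = (46.092820, 44.816229) px
Planar DLT: solve 8×8 A·h = b for H (H[2,2]=1):
  H  [+940.80393 -163.51054 +137.52493]
  H  [+26.77468 +840.28503 +146.51487]
  H  [-0.40100 +0.01551 +1.00000]
B = K⁻¹H; ‖b₁‖=1.362049, ‖b₂‖=1.362049; λ = 2/(‖b₁‖+‖b₂‖) = 0.734188, sign → tz>0 ⇒ λ=+0.734188
r₁ = λ·B[:,0] = (+0.94442,+0.14624,-0.29441); r₂ = λ·B[:,1] = (-0.14955,+0.98869,+0.01139)
r₃ = r₁×r₂ = (+0.29275,+0.03327,+0.95561); SVD([r₁ r₂ r₃]) → R = UVᵀ:
  R  [+0.94442 -0.14955 +0.29275]
  R  [+0.14624 +0.98869 +0.03327]
  R  [-0.29441 +0.01139 +0.95561]
t = (-0.14703, -0.11262, +0.73419) m
tr R = 2.888722; θ = arccos((tr R − 1)/2) = 0.335149 rad = 19.203°
axis k = ((R−Rᵀ)₃₂, (R−Rᵀ)₁₃, (R−Rᵀ)₂₁) / (2 sinθ) = (-0.033270, +0.892583, +0.449654)
rvec = θ·k = (-0.011151, +0.299149, +0.150701)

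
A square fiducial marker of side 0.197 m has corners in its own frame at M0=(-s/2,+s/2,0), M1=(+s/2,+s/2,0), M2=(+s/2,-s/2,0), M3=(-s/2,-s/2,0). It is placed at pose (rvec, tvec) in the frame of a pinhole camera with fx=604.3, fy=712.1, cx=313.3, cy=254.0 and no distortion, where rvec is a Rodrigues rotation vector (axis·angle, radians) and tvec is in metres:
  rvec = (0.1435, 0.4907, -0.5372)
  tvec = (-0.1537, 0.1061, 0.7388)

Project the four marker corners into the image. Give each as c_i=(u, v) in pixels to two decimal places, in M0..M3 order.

Intrinsics K: fx=604.3, fy=712.1, cx=313.3, cy=254.0
Marker side s = 0.197 m; corners in marker frame (Z=0):
  M0 = (-0.0985, +0.0985, 0)
  M1 = (+0.0985, +0.0985, 0)
  M2 = (+0.0985, -0.0985, 0)
  M3 = (-0.0985, -0.0985, 0)
rvec = (0.1435, 0.4907, -0.5372), |rvec| = θ = 0.74159 rad = 42.490°
Rodrigues: sinθ=0.67546, 1−cosθ=0.26261; R = I + sinθ·[k]× + (1−cosθ)·[k]×²:
    [+0.74723 +0.52292 +0.41013]
    [-0.45567 +0.85237 -0.25657]
    [-0.48375 +0.00483 +0.87519]
t = (-0.1537, 0.1061, 0.7388) m
M0: Pc = R·M0+t = (-0.17579, +0.23494, +0.78693); u = 604.3·(-0.17579)/0.78693 + 313.3 = 178.3033, v = 712.1·(+0.23494)/0.78693 + 254.0 = 466.6023
M1: Pc = R·M1+t = (-0.02859, +0.14517, +0.69163); u = 604.3·(-0.02859)/0.69163 + 313.3 = 288.3192, v = 712.1·(+0.14517)/0.69163 + 254.0 = 403.4719
M2: Pc = R·M2+t = (-0.13161, -0.02274, +0.69067); u = 604.3·(-0.13161)/0.69067 + 313.3 = 198.1525, v = 712.1·(-0.02274)/0.69067 + 254.0 = 230.5525
M3: Pc = R·M3+t = (-0.27881, +0.06703, +0.78597); u = 604.3·(-0.27881)/0.78597 + 313.3 = 98.9360, v = 712.1·(+0.06703)/0.78597 + 254.0 = 314.7258

c0=(178.30, 466.60) c1=(288.32, 403.47) c2=(198.15, 230.55) c3=(98.94, 314.73)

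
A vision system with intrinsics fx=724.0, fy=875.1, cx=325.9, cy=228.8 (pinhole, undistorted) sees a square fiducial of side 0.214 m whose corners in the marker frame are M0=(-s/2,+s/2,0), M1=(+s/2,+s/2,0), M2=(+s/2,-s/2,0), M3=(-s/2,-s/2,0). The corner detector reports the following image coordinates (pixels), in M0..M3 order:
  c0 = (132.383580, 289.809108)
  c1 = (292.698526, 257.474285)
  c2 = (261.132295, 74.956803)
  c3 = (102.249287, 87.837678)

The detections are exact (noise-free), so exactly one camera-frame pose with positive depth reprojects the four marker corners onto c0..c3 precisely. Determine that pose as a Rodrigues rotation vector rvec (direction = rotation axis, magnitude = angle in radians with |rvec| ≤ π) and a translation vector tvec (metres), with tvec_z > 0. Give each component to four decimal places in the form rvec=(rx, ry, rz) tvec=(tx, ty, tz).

rvec=(-0.1679, -0.4331, -0.1811) tvec=(-0.1625, -0.0571, 0.9404)

Intrinsics K: fx=724.0, fy=875.1, cx=325.9, cy=228.8
Marker side s = 0.214 m; corners in marker frame (Z=0):
  M0 = (-0.1070, +0.1070, 0)
  M1 = (+0.1070, +0.1070, 0)
  M2 = (+0.1070, -0.1070, 0)
  M3 = (-0.1070, -0.1070, 0)
Detected image corners:
  c0 = (132.383580, 289.809108) px
  c1 = (292.698526, 257.474285) px
  c2 = (261.132295, 74.956803) px
  c3 = (102.249287, 87.837678) px
Planar DLT: solve 8×8 A·h = b for H (H[2,2]=1):
  H  [+835.93080 +118.62648 +200.80745]
  H  [-23.78836 +872.97067 +175.62523]
  H  [+0.45754 -0.13037 +1.00000]
B = K⁻¹H; ‖b₁‖=1.063401, ‖b₂‖=1.063401; λ = 2/(‖b₁‖+‖b₂‖) = 0.940379, sign → tz>0 ⇒ λ=+0.940379
r₁ = λ·B[:,0] = (+0.89209,-0.13806,+0.43026); r₂ = λ·B[:,1] = (+0.20926,+0.97014,-0.12259)
r₃ = r₁×r₂ = (-0.40049,+0.19940,+0.89434); SVD([r₁ r₂ r₃]) → R = UVᵀ:
  R  [+0.89209 +0.20926 -0.40049]
  R  [-0.13806 +0.97014 +0.19940]
  R  [+0.43026 -0.12259 +0.89434]
t = (-0.16248, -0.05714, +0.94038) m
tr R = 2.756573; θ = arccos((tr R − 1)/2) = 0.498530 rad = 28.564°
axis k = ((R−Rᵀ)₃₂, (R−Rᵀ)₁₃, (R−Rᵀ)₂₁) / (2 sinθ) = (-0.336722, -0.868736, -0.363204)
rvec = θ·k = (-0.167866, -0.433091, -0.181068)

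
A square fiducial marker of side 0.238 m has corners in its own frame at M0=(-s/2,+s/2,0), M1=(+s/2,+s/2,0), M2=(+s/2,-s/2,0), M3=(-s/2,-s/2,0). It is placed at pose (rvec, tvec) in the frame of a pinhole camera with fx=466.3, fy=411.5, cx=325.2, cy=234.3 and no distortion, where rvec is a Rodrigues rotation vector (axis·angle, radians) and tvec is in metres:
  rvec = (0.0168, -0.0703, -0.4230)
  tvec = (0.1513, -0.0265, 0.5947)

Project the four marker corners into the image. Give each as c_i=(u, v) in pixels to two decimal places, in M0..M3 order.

c0=(397.68, 325.47) c1=(562.37, 256.79) c2=(489.37, 107.92) c3=(320.67, 173.54)

Intrinsics K: fx=466.3, fy=411.5, cx=325.2, cy=234.3
Marker side s = 0.238 m; corners in marker frame (Z=0):
  M0 = (-0.1190, +0.1190, 0)
  M1 = (+0.1190, +0.1190, 0)
  M2 = (+0.1190, -0.1190, 0)
  M3 = (-0.1190, -0.1190, 0)
rvec = (0.0168, -0.0703, -0.4230), |rvec| = θ = 0.42913 rad = 24.587°
Rodrigues: sinθ=0.41608, 1−cosθ=0.09067; R = I + sinθ·[k]× + (1−cosθ)·[k]×²:
    [+0.90947 +0.40955 -0.07166]
    [-0.41072 +0.91176 -0.00165]
    [+0.06466 +0.03093 +0.99743]
t = (0.1513, -0.0265, 0.5947) m
M0: Pc = R·M0+t = (+0.09181, +0.13087, +0.59069); u = 466.3·(+0.09181)/0.59069 + 325.2 = 397.6771, v = 411.5·(+0.13087)/0.59069 + 234.3 = 325.4738
M1: Pc = R·M1+t = (+0.30826, +0.03312, +0.60608); u = 466.3·(+0.30826)/0.60608 + 325.2 = 562.3705, v = 411.5·(+0.03312)/0.60608 + 234.3 = 256.7899
M2: Pc = R·M2+t = (+0.21079, -0.18387, +0.59871); u = 466.3·(+0.21079)/0.59871 + 325.2 = 489.3704, v = 411.5·(-0.18387)/0.59871 + 234.3 = 107.9216
M3: Pc = R·M3+t = (-0.00566, -0.08612, +0.58332); u = 466.3·(-0.00566)/0.58332 + 325.2 = 320.6727, v = 411.5·(-0.08612)/0.58332 + 234.3 = 173.5446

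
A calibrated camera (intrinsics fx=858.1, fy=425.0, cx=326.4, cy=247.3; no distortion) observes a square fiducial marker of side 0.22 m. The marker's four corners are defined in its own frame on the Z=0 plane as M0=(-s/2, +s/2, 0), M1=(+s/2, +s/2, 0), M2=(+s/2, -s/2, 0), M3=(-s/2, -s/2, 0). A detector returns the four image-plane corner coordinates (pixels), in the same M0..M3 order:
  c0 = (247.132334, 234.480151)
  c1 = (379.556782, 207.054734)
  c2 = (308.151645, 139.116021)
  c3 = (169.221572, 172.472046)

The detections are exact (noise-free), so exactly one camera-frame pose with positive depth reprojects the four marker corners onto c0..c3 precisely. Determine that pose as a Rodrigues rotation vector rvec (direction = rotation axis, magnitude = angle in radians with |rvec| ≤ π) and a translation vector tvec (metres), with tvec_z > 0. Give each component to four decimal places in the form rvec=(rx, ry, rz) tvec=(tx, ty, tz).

rvec=(0.5158, 0.2102, -0.4378) tvec=(-0.0716, -0.1633, 1.2106)

Intrinsics K: fx=858.1, fy=425.0, cx=326.4, cy=247.3
Marker side s = 0.22 m; corners in marker frame (Z=0):
  M0 = (-0.1100, +0.1100, 0)
  M1 = (+0.1100, +0.1100, 0)
  M2 = (+0.1100, -0.1100, 0)
  M3 = (-0.1100, -0.1100, 0)
Detected image corners:
  c0 = (247.132334, 234.480151) px
  c1 = (379.556782, 207.054734) px
  c2 = (308.151645, 139.116021) px
  c3 = (169.221572, 172.472046) px
Planar DLT: solve 8×8 A·h = b for H (H[2,2]=1):
  H  [+547.43928 +437.71907 +275.61560]
  H  [-184.47517 +361.78687 +189.96503]
  H  [-0.24889 +0.35491 +1.00000]
B = K⁻¹H; ‖b₁‖=0.826053, ‖b₂‖=0.826053; λ = 2/(‖b₁‖+‖b₂‖) = 1.210576, sign → tz>0 ⇒ λ=+1.210576
r₁ = λ·B[:,0] = (+0.88692,-0.35014,-0.30130); r₂ = λ·B[:,1] = (+0.45409,+0.78052,+0.42964)
r₃ = r₁×r₂ = (+0.08474,-0.51788,+0.85125); SVD([r₁ r₂ r₃]) → R = UVᵀ:
  R  [+0.88692 +0.45409 +0.08474]
  R  [-0.35014 +0.78052 -0.51788]
  R  [-0.30130 +0.42964 +0.85125]
t = (-0.07164, -0.16331, +1.21058) m
tr R = 2.518681; θ = arccos((tr R − 1)/2) = 0.708497 rad = 40.594°
axis k = ((R−Rᵀ)₃₂, (R−Rᵀ)₁₃, (R−Rᵀ)₂₁) / (2 sinθ) = (+0.728084, +0.296639, -0.617980)
rvec = θ·k = (+0.515845, +0.210168, -0.437837)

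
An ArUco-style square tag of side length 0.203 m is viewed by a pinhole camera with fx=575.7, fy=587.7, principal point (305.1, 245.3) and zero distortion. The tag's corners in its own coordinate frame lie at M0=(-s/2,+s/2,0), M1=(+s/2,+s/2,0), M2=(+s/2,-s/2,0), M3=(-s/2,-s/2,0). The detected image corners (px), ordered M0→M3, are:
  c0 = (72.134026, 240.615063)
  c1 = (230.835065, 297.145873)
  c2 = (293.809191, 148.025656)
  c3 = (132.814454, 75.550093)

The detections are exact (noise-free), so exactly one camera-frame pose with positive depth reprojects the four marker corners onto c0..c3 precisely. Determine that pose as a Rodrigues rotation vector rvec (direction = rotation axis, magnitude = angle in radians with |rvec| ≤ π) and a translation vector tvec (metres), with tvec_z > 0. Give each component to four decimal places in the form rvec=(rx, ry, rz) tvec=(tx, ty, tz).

rvec=(0.2170, -0.2527, 0.3934) tvec=(-0.1455, -0.0615, 0.6972)

Intrinsics K: fx=575.7, fy=587.7, cx=305.1, cy=245.3
Marker side s = 0.203 m; corners in marker frame (Z=0):
  M0 = (-0.1015, +0.1015, 0)
  M1 = (+0.1015, +0.1015, 0)
  M2 = (+0.1015, -0.1015, 0)
  M3 = (-0.1015, -0.1015, 0)
Detected image corners:
  c0 = (72.134026, 240.615063) px
  c1 = (230.835065, 297.145873) px
  c2 = (293.809191, 148.025656) px
  c3 = (132.814454, 75.550093) px
Planar DLT: solve 8×8 A·h = b for H (H[2,2]=1):
  H  [+861.42835 -263.23493 +184.98016]
  H  [+394.19767 +815.60955 +193.48142]
  H  [+0.40642 +0.22789 +1.00000]
B = K⁻¹H; ‖b₁‖=1.434245, ‖b₂‖=1.434245; λ = 2/(‖b₁‖+‖b₂‖) = 0.697231, sign → tz>0 ⇒ λ=+0.697231
r₁ = λ·B[:,0] = (+0.89310,+0.34939,+0.28337); r₂ = λ·B[:,1] = (-0.40301,+0.90130,+0.15889)
r₃ = r₁×r₂ = (-0.19989,-0.25611,+0.94576); SVD([r₁ r₂ r₃]) → R = UVᵀ:
  R  [+0.89310 -0.40301 -0.19989]
  R  [+0.34939 +0.90130 -0.25611]
  R  [+0.28337 +0.15889 +0.94576]
t = (-0.14548, -0.06148, +0.69723) m
tr R = 2.740154; θ = arccos((tr R − 1)/2) = 0.515438 rad = 29.532°
axis k = ((R−Rᵀ)₃₂, (R−Rᵀ)₁₃, (R−Rᵀ)₂₁) / (2 sinθ) = (+0.420959, -0.490205, +0.763212)
rvec = θ·k = (+0.216978, -0.252670, +0.393388)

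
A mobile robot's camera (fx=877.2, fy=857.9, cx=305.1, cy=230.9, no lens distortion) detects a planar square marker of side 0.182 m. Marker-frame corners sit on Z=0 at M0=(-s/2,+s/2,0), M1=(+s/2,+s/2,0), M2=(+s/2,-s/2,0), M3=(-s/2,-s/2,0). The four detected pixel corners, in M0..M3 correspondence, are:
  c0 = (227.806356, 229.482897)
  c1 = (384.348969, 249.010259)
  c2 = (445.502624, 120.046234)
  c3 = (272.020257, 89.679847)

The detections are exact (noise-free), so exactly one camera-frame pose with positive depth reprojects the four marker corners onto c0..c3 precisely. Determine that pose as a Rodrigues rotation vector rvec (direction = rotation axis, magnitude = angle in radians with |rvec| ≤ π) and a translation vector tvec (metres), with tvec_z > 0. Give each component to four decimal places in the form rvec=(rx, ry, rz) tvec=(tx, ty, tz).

Intrinsics K: fx=877.2, fy=857.9, cx=305.1, cy=230.9
Marker side s = 0.182 m; corners in marker frame (Z=0):
  M0 = (-0.0910, +0.0910, 0)
  M1 = (+0.0910, +0.0910, 0)
  M2 = (+0.0910, -0.0910, 0)
  M3 = (-0.0910, -0.0910, 0)
Detected image corners:
  c0 = (227.806356, 229.482897) px
  c1 = (384.348969, 249.010259) px
  c2 = (445.502624, 120.046234) px
  c3 = (272.020257, 89.679847) px
Planar DLT: solve 8×8 A·h = b for H (H[2,2]=1):
  H  [+1010.05739 -69.41090 +333.22193]
  H  [+190.24155 +852.10522 +176.49013]
  H  [+0.31952 +0.66607 +1.00000]
B = K⁻¹H; ‖b₁‖=1.096720, ‖b₂‖=1.096720; λ = 2/(‖b₁‖+‖b₂‖) = 0.911810, sign → tz>0 ⇒ λ=+0.911810
r₁ = λ·B[:,0] = (+0.94858,+0.12378,+0.29135); r₂ = λ·B[:,1] = (-0.28338,+0.74219,+0.60733)
r₃ = r₁×r₂ = (-0.14106,-0.65866,+0.73910); SVD([r₁ r₂ r₃]) → R = UVᵀ:
  R  [+0.94858 -0.28338 -0.14106]
  R  [+0.12378 +0.74219 -0.65866]
  R  [+0.29135 +0.60733 +0.73910]
t = (+0.02923, -0.05783, +0.91181) m
tr R = 2.429870; θ = arccos((tr R − 1)/2) = 0.774265 rad = 44.362°
axis k = ((R−Rᵀ)₃₂, (R−Rᵀ)₁₃, (R−Rᵀ)₂₁) / (2 sinθ) = (+0.905320, -0.309217, +0.291170)
rvec = θ·k = (+0.700958, -0.239416, +0.225442)

rvec=(0.7010, -0.2394, 0.2254) tvec=(0.0292, -0.0578, 0.9118)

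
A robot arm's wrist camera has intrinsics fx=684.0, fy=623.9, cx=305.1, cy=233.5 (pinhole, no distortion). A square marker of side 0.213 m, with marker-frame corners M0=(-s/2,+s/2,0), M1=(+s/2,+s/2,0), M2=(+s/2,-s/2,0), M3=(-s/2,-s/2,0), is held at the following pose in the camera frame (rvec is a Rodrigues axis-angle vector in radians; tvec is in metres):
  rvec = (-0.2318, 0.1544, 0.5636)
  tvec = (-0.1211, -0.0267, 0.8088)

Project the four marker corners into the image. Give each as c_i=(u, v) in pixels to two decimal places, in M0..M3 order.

Intrinsics K: fx=684.0, fy=623.9, cx=305.1, cy=233.5
Marker side s = 0.213 m; corners in marker frame (Z=0):
  M0 = (-0.1065, +0.1065, 0)
  M1 = (+0.1065, +0.1065, 0)
  M2 = (+0.1065, -0.1065, 0)
  M3 = (-0.1065, -0.1065, 0)
rvec = (-0.2318, 0.1544, 0.5636), |rvec| = θ = 0.62866 rad = 36.020°
Rodrigues: sinθ=0.58806, 1−cosθ=0.19118; R = I + sinθ·[k]× + (1−cosθ)·[k]×²:
    [+0.83481 -0.54452 +0.08123]
    [+0.50989 +0.82035 +0.25893]
    [-0.20763 -0.17473 +0.96248]
t = (-0.1211, -0.0267, 0.8088) m
M0: Pc = R·M0+t = (-0.26800, +0.00636, +0.81230); u = 684.0·(-0.26800)/0.81230 + 305.1 = 79.4322, v = 623.9·(+0.00636)/0.81230 + 233.5 = 238.3878
M1: Pc = R·M1+t = (-0.09018, +0.11497, +0.76808); u = 684.0·(-0.09018)/0.76808 + 305.1 = 224.7881, v = 623.9·(+0.11497)/0.76808 + 233.5 = 326.8888
M2: Pc = R·M2+t = (+0.02580, -0.05976, +0.80530); u = 684.0·(+0.02580)/0.80530 + 305.1 = 327.0122, v = 623.9·(-0.05976)/0.80530 + 233.5 = 187.1983
M3: Pc = R·M3+t = (-0.15202, -0.16837, +0.84952); u = 684.0·(-0.15202)/0.84952 + 305.1 = 182.7029, v = 623.9·(-0.16837)/0.84952 + 233.5 = 109.8466

c0=(79.43, 238.39) c1=(224.79, 326.89) c2=(327.01, 187.20) c3=(182.70, 109.85)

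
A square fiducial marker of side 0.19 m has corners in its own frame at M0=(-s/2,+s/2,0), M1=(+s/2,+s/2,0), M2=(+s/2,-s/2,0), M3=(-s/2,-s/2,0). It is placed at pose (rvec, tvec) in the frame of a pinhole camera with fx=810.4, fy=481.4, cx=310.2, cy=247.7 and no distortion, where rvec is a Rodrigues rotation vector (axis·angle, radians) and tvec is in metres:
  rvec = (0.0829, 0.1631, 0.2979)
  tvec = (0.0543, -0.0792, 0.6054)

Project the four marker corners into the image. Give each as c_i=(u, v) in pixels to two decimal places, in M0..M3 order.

c0=(229.90, 234.65) c1=(467.58, 279.45) c2=(548.52, 130.67) c3=(299.32, 91.24)

Intrinsics K: fx=810.4, fy=481.4, cx=310.2, cy=247.7
Marker side s = 0.19 m; corners in marker frame (Z=0):
  M0 = (-0.0950, +0.0950, 0)
  M1 = (+0.0950, +0.0950, 0)
  M2 = (+0.0950, -0.0950, 0)
  M3 = (-0.0950, -0.0950, 0)
rvec = (0.0829, 0.1631, 0.2979), |rvec| = θ = 0.34960 rad = 20.030°
Rodrigues: sinθ=0.34252, 1−cosθ=0.06049; R = I + sinθ·[k]× + (1−cosθ)·[k]×²:
    [+0.94291 -0.28518 +0.17202]
    [+0.29856 +0.95268 -0.05717]
    [-0.14758 +0.10527 +0.98343]
t = (0.0543, -0.0792, 0.6054) m
M0: Pc = R·M0+t = (-0.06237, -0.01706, +0.62942); u = 810.4·(-0.06237)/0.62942 + 310.2 = 229.8985, v = 481.4·(-0.01706)/0.62942 + 247.7 = 234.6527
M1: Pc = R·M1+t = (+0.11678, +0.03967, +0.60138); u = 810.4·(+0.11678)/0.60138 + 310.2 = 467.5752, v = 481.4·(+0.03967)/0.60138 + 247.7 = 279.4535
M2: Pc = R·M2+t = (+0.17097, -0.14134, +0.58138); u = 810.4·(+0.17097)/0.58138 + 310.2 = 548.5172, v = 481.4·(-0.14134)/0.58138 + 247.7 = 130.6654
M3: Pc = R·M3+t = (-0.00818, -0.19807, +0.60942); u = 810.4·(-0.00818)/0.60942 + 310.2 = 299.3159, v = 481.4·(-0.19807)/0.60942 + 247.7 = 91.2400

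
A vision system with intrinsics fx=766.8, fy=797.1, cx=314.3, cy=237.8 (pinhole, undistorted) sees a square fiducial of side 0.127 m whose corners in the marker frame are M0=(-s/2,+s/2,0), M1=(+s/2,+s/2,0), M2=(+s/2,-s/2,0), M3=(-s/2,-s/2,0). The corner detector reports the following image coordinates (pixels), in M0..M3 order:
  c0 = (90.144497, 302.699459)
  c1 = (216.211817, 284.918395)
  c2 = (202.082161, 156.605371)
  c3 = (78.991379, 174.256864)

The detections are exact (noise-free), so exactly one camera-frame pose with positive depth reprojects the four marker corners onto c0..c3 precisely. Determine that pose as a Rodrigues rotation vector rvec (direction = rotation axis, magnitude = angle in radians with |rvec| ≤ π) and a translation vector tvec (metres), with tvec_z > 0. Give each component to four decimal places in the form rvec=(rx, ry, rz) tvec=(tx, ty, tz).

rvec=(-0.1433, 0.0235, -0.1342) tvec=(-0.1688, -0.0087, 0.7722)

Intrinsics K: fx=766.8, fy=797.1, cx=314.3, cy=237.8
Marker side s = 0.127 m; corners in marker frame (Z=0):
  M0 = (-0.0635, +0.0635, 0)
  M1 = (+0.0635, +0.0635, 0)
  M2 = (+0.0635, -0.0635, 0)
  M3 = (-0.0635, -0.0635, 0)
Detected image corners:
  c0 = (90.144497, 302.699459) px
  c1 = (216.211817, 284.918395) px
  c2 = (202.082161, 156.605371) px
  c3 = (78.991379, 174.256864) px
Planar DLT: solve 8×8 A·h = b for H (H[2,2]=1):
  H  [+978.18962 +72.16143 +146.71240]
  H  [-143.57175 +968.06455 +228.87054]
  H  [-0.01777 -0.18633 +1.00000]
B = K⁻¹H; ‖b₁‖=1.294937, ‖b₂‖=1.294937; λ = 2/(‖b₁‖+‖b₂‖) = 0.772238, sign → tz>0 ⇒ λ=+0.772238
r₁ = λ·B[:,0] = (+0.99075,-0.13500,-0.01372); r₂ = λ·B[:,1] = (+0.13165,+0.98080,-0.14389)
r₃ = r₁×r₂ = (+0.03288,+0.14075,+0.98950); SVD([r₁ r₂ r₃]) → R = UVᵀ:
  R  [+0.99075 +0.13165 +0.03288]
  R  [-0.13500 +0.98080 +0.14075]
  R  [-0.01372 -0.14389 +0.98950]
t = (-0.16878, -0.00865, +0.77224) m
tr R = 2.961046; θ = arccos((tr R − 1)/2) = 0.197689 rad = 11.327°
axis k = ((R−Rᵀ)₃₂, (R−Rᵀ)₁₃, (R−Rᵀ)₂₁) / (2 sinθ) = (-0.724640, +0.118638, -0.678838)
rvec = θ·k = (-0.143253, +0.023453, -0.134199)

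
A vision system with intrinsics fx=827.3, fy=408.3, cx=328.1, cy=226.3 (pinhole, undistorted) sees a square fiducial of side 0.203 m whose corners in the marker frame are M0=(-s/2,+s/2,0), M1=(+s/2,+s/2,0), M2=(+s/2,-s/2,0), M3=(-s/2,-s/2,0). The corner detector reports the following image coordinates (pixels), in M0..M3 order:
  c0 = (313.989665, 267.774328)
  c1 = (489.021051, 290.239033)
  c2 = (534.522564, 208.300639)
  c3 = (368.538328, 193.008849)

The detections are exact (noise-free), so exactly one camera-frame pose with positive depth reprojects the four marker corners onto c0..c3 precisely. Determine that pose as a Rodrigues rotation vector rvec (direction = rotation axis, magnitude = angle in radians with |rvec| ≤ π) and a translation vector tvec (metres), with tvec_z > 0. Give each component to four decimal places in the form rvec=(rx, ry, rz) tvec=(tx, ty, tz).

rvec=(-0.4113, 0.3036, 0.2785) tvec=(0.1099, 0.0271, 0.9448)

Intrinsics K: fx=827.3, fy=408.3, cx=328.1, cy=226.3
Marker side s = 0.203 m; corners in marker frame (Z=0):
  M0 = (-0.1015, +0.1015, 0)
  M1 = (+0.1015, +0.1015, 0)
  M2 = (+0.1015, -0.1015, 0)
  M3 = (-0.1015, -0.1015, 0)
Detected image corners:
  c0 = (313.989665, 267.774328) px
  c1 = (489.021051, 290.239033) px
  c2 = (534.522564, 208.300639) px
  c3 = (368.538328, 193.008849) px
Planar DLT: solve 8×8 A·h = b for H (H[2,2]=1):
  H  [+684.54729 -404.07813 +424.31564]
  H  [+5.42738 +297.13519 +238.02143]
  H  [-0.36238 -0.36770 +1.00000]
B = K⁻¹H; ‖b₁‖=1.058458, ‖b₂‖=1.058458; λ = 2/(‖b₁‖+‖b₂‖) = 0.944770, sign → tz>0 ⇒ λ=+0.944770
r₁ = λ·B[:,0] = (+0.91753,+0.20231,-0.34236); r₂ = λ·B[:,1] = (-0.32368,+0.88009,-0.34739)
r₃ = r₁×r₂ = (+0.23103,+0.42956,+0.87299); SVD([r₁ r₂ r₃]) → R = UVᵀ:
  R  [+0.91753 -0.32368 +0.23103]
  R  [+0.20231 +0.88009 +0.42956]
  R  [-0.34236 -0.34739 +0.87299]
t = (+0.10988, +0.02712, +0.94477) m
tr R = 2.670599; θ = arccos((tr R − 1)/2) = 0.582119 rad = 33.353°
axis k = ((R−Rᵀ)₃₂, (R−Rᵀ)₁₃, (R−Rᵀ)₂₁) / (2 sinθ) = (-0.706578, +0.521461, +0.478357)
rvec = θ·k = (-0.411312, +0.303552, +0.278461)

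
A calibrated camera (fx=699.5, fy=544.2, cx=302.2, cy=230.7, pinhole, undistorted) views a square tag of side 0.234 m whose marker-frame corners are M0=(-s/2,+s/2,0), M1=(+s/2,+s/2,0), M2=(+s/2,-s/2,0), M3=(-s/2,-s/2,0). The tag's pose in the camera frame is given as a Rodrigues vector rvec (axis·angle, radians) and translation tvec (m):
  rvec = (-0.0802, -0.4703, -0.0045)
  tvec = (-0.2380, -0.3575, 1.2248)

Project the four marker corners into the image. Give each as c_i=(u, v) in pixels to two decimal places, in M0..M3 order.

Intrinsics K: fx=699.5, fy=544.2, cx=302.2, cy=230.7
Marker side s = 0.234 m; corners in marker frame (Z=0):
  M0 = (-0.1170, +0.1170, 0)
  M1 = (+0.1170, +0.1170, 0)
  M2 = (+0.1170, -0.1170, 0)
  M3 = (-0.1170, -0.1170, 0)
rvec = (-0.0802, -0.4703, -0.0045), |rvec| = θ = 0.47711 rad = 27.336°
Rodrigues: sinθ=0.45921, 1−cosθ=0.11167; R = I + sinθ·[k]× + (1−cosθ)·[k]×²:
    [+0.89148 +0.02284 -0.45248]
    [+0.01417 +0.99683 +0.07823]
    [+0.45284 -0.07615 +0.88834]
t = (-0.2380, -0.3575, 1.2248) m
M0: Pc = R·M0+t = (-0.33963, -0.24253, +1.16291); u = 699.5·(-0.33963)/1.16291 + 302.2 = 97.9085, v = 544.2·(-0.24253)/1.16291 + 230.7 = 117.2052
M1: Pc = R·M1+t = (-0.13103, -0.23921, +1.26887); u = 699.5·(-0.13103)/1.26887 + 302.2 = 229.9689, v = 544.2·(-0.23921)/1.26887 + 230.7 = 128.1055
M2: Pc = R·M2+t = (-0.13637, -0.47247, +1.28669); u = 699.5·(-0.13637)/1.28669 + 302.2 = 228.0644, v = 544.2·(-0.47247)/1.28669 + 230.7 = 30.8705
M3: Pc = R·M3+t = (-0.34497, -0.47579, +1.18073); u = 699.5·(-0.34497)/1.18073 + 302.2 = 97.8261, v = 544.2·(-0.47579)/1.18073 + 230.7 = 11.4084

c0=(97.91, 117.21) c1=(229.97, 128.11) c2=(228.06, 30.87) c3=(97.83, 11.41)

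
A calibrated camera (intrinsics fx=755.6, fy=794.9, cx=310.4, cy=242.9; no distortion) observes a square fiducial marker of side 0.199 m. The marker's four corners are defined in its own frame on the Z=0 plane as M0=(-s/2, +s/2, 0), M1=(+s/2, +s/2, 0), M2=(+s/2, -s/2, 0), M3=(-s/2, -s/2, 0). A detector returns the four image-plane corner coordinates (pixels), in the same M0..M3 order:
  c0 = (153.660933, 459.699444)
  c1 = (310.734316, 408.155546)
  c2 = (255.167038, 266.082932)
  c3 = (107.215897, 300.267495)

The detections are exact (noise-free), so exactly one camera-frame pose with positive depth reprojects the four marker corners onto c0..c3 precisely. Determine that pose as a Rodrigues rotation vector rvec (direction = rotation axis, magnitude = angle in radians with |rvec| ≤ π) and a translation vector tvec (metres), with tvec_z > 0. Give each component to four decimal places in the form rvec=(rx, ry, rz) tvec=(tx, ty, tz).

rvec=(-0.5187, -0.3744, -0.3077) tvec=(-0.1253, 0.1307, 0.9331)

Intrinsics K: fx=755.6, fy=794.9, cx=310.4, cy=242.9
Marker side s = 0.199 m; corners in marker frame (Z=0):
  M0 = (-0.0995, +0.0995, 0)
  M1 = (+0.0995, +0.0995, 0)
  M2 = (+0.0995, -0.0995, 0)
  M3 = (-0.0995, -0.0995, 0)
Detected image corners:
  c0 = (153.660933, 459.699444) px
  c1 = (310.734316, 408.155546) px
  c2 = (255.167038, 266.082932) px
  c3 = (107.215897, 300.267495) px
Planar DLT: solve 8×8 A·h = b for H (H[2,2]=1):
  H  [+858.45160 +164.08143 +208.96674]
  H  [-51.96231 +593.82077 +354.20709]
  H  [+0.45036 -0.45119 +1.00000]
B = K⁻¹H; ‖b₁‖=1.071747, ‖b₂‖=1.071747; λ = 2/(‖b₁‖+‖b₂‖) = 0.933056, sign → tz>0 ⇒ λ=+0.933056
r₁ = λ·B[:,0] = (+0.88744,-0.18940,+0.42021); r₂ = λ·B[:,1] = (+0.37556,+0.82567,-0.42098)
r₃ = r₁×r₂ = (-0.26722,+0.53141,+0.80386); SVD([r₁ r₂ r₃]) → R = UVᵀ:
  R  [+0.88744 +0.37556 -0.26722]
  R  [-0.18940 +0.82567 +0.53141]
  R  [+0.42021 -0.42098 +0.80386]
t = (-0.12526, +0.13065, +0.93306) m
tr R = 2.516972; θ = arccos((tr R − 1)/2) = 0.709810 rad = 40.669°
axis k = ((R−Rᵀ)₃₂, (R−Rᵀ)₁₃, (R−Rᵀ)₂₁) / (2 sinθ) = (-0.730712, -0.527426, -0.433455)
rvec = θ·k = (-0.518666, -0.374372, -0.307670)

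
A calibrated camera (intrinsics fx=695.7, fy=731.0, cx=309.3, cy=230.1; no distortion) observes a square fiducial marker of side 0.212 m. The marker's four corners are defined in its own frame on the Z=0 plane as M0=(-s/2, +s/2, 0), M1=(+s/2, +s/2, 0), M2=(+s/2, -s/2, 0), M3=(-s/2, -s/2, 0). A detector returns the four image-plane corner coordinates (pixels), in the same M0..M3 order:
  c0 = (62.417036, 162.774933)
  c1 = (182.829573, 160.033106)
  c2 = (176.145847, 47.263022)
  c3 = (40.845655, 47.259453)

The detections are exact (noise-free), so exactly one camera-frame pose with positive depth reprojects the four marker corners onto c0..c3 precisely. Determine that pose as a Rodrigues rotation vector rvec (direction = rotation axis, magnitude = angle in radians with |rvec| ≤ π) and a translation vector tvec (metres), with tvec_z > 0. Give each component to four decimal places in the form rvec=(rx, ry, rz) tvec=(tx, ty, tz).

Intrinsics K: fx=695.7, fy=731.0, cx=309.3, cy=230.1
Marker side s = 0.212 m; corners in marker frame (Z=0):
  M0 = (-0.1060, +0.1060, 0)
  M1 = (+0.1060, +0.1060, 0)
  M2 = (+0.1060, -0.1060, 0)
  M3 = (-0.1060, -0.1060, 0)
Detected image corners:
  c0 = (62.417036, 162.774933) px
  c1 = (182.829573, 160.033106) px
  c2 = (176.145847, 47.263022) px
  c3 = (40.845655, 47.259453) px
Planar DLT: solve 8×8 A·h = b for H (H[2,2]=1):
  H  [+614.95479 +128.13322 +116.77324]
  H  [+5.68172 +594.24945 +107.56650]
  H  [+0.11988 +0.53600 +1.00000]
B = K⁻¹H; ‖b₁‖=0.839779, ‖b₂‖=0.839779; λ = 2/(‖b₁‖+‖b₂‖) = 1.190789, sign → tz>0 ⇒ λ=+1.190789
r₁ = λ·B[:,0] = (+0.98911,-0.03568,+0.14276); r₂ = λ·B[:,1] = (-0.06445,+0.76712,+0.63826)
r₃ = r₁×r₂ = (-0.13228,-0.64052,+0.75647); SVD([r₁ r₂ r₃]) → R = UVᵀ:
  R  [+0.98911 -0.06445 -0.13228]
  R  [-0.03568 +0.76712 -0.64052]
  R  [+0.14276 +0.63826 +0.75647]
t = (-0.32954, -0.19961, +1.19079) m
tr R = 2.512695; θ = arccos((tr R − 1)/2) = 0.713085 rad = 40.857°
axis k = ((R−Rᵀ)₃₂, (R−Rᵀ)₁₃, (R−Rᵀ)₂₁) / (2 sinθ) = (+0.977407, -0.210220, +0.021987)
rvec = θ·k = (+0.696974, -0.149905, +0.015678)

rvec=(0.6970, -0.1499, 0.0157) tvec=(-0.3295, -0.1996, 1.1908)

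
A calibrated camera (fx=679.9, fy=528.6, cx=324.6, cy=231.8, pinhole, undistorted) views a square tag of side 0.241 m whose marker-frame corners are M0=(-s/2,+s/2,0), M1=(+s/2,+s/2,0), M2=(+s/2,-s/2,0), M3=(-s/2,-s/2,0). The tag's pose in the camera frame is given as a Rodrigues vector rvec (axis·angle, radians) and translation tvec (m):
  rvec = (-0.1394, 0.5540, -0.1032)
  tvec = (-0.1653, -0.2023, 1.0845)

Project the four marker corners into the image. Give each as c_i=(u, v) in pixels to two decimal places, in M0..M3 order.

Intrinsics K: fx=679.9, fy=528.6, cx=324.6, cy=231.8
Marker side s = 0.241 m; corners in marker frame (Z=0):
  M0 = (-0.1205, +0.1205, 0)
  M1 = (+0.1205, +0.1205, 0)
  M2 = (+0.1205, -0.1205, 0)
  M3 = (-0.1205, -0.1205, 0)
rvec = (-0.1394, 0.5540, -0.1032), |rvec| = θ = 0.58052 rad = 33.261°
Rodrigues: sinθ=0.54846, 1−cosθ=0.16382; R = I + sinθ·[k]× + (1−cosθ)·[k]×²:
    [+0.84563 +0.05996 +0.53040]
    [-0.13504 +0.98538 +0.10391]
    [-0.51641 -0.15949 +0.84136]
t = (-0.1653, -0.2023, 1.0845) m
M0: Pc = R·M0+t = (-0.25997, -0.06729, +1.12751); u = 679.9·(-0.25997)/1.12751 + 324.6 = 167.8335, v = 528.6·(-0.06729)/1.12751 + 231.8 = 200.2532
M1: Pc = R·M1+t = (-0.05618, -0.09983, +1.00305); u = 679.9·(-0.05618)/1.00305 + 324.6 = 286.5215, v = 528.6·(-0.09983)/1.00305 + 231.8 = 179.1880
M2: Pc = R·M2+t = (-0.07063, -0.33731, +1.04149); u = 679.9·(-0.07063)/1.04149 + 324.6 = 278.4937, v = 528.6·(-0.33731)/1.04149 + 231.8 = 60.6010
M3: Pc = R·M3+t = (-0.27442, -0.30477, +1.16595); u = 679.9·(-0.27442)/1.16595 + 324.6 = 164.5753, v = 528.6·(-0.30477)/1.16595 + 231.8 = 93.6299

c0=(167.83, 200.25) c1=(286.52, 179.19) c2=(278.49, 60.60) c3=(164.58, 93.63)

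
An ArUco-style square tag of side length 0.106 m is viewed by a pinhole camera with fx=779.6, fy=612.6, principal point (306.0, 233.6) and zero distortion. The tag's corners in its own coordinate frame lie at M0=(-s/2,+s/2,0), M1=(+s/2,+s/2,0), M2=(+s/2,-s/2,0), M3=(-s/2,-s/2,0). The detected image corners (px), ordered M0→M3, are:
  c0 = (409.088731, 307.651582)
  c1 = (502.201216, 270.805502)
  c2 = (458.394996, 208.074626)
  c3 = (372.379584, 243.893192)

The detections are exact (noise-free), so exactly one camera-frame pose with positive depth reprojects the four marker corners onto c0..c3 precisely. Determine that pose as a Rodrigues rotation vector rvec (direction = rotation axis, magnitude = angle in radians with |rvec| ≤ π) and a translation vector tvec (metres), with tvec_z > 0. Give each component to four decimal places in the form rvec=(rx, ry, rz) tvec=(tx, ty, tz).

Intrinsics K: fx=779.6, fy=612.6, cx=306.0, cy=233.6
Marker side s = 0.106 m; corners in marker frame (Z=0):
  M0 = (-0.0530, +0.0530, 0)
  M1 = (+0.0530, +0.0530, 0)
  M2 = (+0.0530, -0.0530, 0)
  M3 = (-0.0530, -0.0530, 0)
Detected image corners:
  c0 = (409.088731, 307.651582) px
  c1 = (502.201216, 270.805502) px
  c2 = (458.394996, 208.074626) px
  c3 = (372.379584, 243.893192) px
Planar DLT: solve 8×8 A·h = b for H (H[2,2]=1):
  H  [+748.19649 +96.79859 +434.30291]
  H  [-399.13525 +429.54614 +256.73003]
  H  [-0.21950 -0.64889 +1.00000]
B = K⁻¹H; ‖b₁‖=1.210155, ‖b₂‖=1.210155; λ = 2/(‖b₁‖+‖b₂‖) = 0.826340, sign → tz>0 ⇒ λ=+0.826340
r₁ = λ·B[:,0] = (+0.86425,-0.46923,-0.18138); r₂ = λ·B[:,1] = (+0.31307,+0.78389,-0.53620)
r₃ = r₁×r₂ = (+0.39378,+0.40663,+0.82437); SVD([r₁ r₂ r₃]) → R = UVᵀ:
  R  [+0.86425 +0.31307 +0.39378]
  R  [-0.46923 +0.78389 +0.40663]
  R  [-0.18138 -0.53620 +0.82437]
t = (+0.13600, +0.03120, +0.82634) m
tr R = 2.472504; θ = arccos((tr R − 1)/2) = 0.743282 rad = 42.587°
axis k = ((R−Rᵀ)₃₂, (R−Rᵀ)₁₃, (R−Rᵀ)₂₁) / (2 sinθ) = (-0.696630, +0.424973, -0.578017)
rvec = θ·k = (-0.517793, +0.315875, -0.429630)

rvec=(-0.5178, 0.3159, -0.4296) tvec=(0.1360, 0.0312, 0.8263)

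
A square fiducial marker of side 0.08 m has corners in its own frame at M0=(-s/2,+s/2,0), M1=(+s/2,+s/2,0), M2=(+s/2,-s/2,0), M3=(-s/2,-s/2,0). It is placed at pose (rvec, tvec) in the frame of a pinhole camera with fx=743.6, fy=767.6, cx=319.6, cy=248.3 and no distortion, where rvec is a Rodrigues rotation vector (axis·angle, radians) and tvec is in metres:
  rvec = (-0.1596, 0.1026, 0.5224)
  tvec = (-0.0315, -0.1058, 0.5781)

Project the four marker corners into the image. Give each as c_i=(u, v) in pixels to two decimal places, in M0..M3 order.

Intrinsics K: fx=743.6, fy=767.6, cx=319.6, cy=248.3
Marker side s = 0.08 m; corners in marker frame (Z=0):
  M0 = (-0.0400, +0.0400, 0)
  M1 = (+0.0400, +0.0400, 0)
  M2 = (+0.0400, -0.0400, 0)
  M3 = (-0.0400, -0.0400, 0)
rvec = (-0.1596, 0.1026, 0.5224), |rvec| = θ = 0.55579 rad = 31.844°
Rodrigues: sinθ=0.52761, 1−cosθ=0.15052; R = I + sinθ·[k]× + (1−cosθ)·[k]×²:
    [+0.86190 -0.50390 +0.05677]
    [+0.48794 +0.85461 +0.17763]
    [-0.13802 -0.12539 +0.98246]
t = (-0.0315, -0.1058, 0.5781) m
M0: Pc = R·M0+t = (-0.08613, -0.09113, +0.57861); u = 743.6·(-0.08613)/0.57861 + 319.6 = 208.9070, v = 767.6·(-0.09113)/0.57861 + 248.3 = 127.3995
M1: Pc = R·M1+t = (-0.01718, -0.05210, +0.56756); u = 743.6·(-0.01718)/0.56756 + 319.6 = 297.0914, v = 767.6·(-0.05210)/0.56756 + 248.3 = 177.8403
M2: Pc = R·M2+t = (+0.02313, -0.12047, +0.57759); u = 743.6·(+0.02313)/0.57759 + 319.6 = 349.3799, v = 767.6·(-0.12047)/0.57759 + 248.3 = 88.2042
M3: Pc = R·M3+t = (-0.04582, -0.15950, +0.58864); u = 743.6·(-0.04582)/0.58864 + 319.6 = 261.7175, v = 767.6·(-0.15950)/0.58864 + 248.3 = 40.3044

c0=(208.91, 127.40) c1=(297.09, 177.84) c2=(349.38, 88.20) c3=(261.72, 40.30)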